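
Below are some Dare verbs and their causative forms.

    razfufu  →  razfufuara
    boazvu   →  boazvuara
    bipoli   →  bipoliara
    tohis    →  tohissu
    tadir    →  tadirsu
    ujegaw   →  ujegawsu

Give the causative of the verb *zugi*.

The alternation tracks the final sound of the stem — -su when the stem ends in a consonant (*tohis*, *tadir*, *ujegaw*); -ara when the stem ends in a vowel (*razfufu*, *boazvu*, *bipoli*).
*zugi* — final sound /i/ (a vowel) → -ara → *zugiara*.

zugiara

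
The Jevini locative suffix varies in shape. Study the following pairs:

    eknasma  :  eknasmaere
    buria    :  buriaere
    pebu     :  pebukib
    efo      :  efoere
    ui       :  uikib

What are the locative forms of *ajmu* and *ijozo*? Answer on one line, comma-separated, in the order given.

Looking at the last vowel of each stem: -kib when the last vowel of the stem is a high vowel (*pebu*, *ui*); -ere when the last vowel of the stem is a non-high vowel (*eknasma*, *buria*, *efo*).
*ajmu* — last vowel /u/ (a high vowel) → -kib → *ajmukib*.
*ijozo* — last vowel /o/ (a non-high vowel) → -ere → *ijozoere*.

ajmukib, ijozoere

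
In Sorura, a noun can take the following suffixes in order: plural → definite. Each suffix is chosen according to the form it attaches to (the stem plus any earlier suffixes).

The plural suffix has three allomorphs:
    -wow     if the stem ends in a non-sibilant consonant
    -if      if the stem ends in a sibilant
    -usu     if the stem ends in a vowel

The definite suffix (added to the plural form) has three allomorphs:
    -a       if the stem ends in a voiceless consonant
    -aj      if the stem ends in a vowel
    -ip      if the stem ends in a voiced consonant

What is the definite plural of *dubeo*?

dubeousuaj

Since the final sound of *dubeo* is /o/ (a vowel), it takes -usu, giving *dubeousu*.
The plural form *dubeousu* — final sound /u/ (a vowel) → -aj → *dubeousuaj*.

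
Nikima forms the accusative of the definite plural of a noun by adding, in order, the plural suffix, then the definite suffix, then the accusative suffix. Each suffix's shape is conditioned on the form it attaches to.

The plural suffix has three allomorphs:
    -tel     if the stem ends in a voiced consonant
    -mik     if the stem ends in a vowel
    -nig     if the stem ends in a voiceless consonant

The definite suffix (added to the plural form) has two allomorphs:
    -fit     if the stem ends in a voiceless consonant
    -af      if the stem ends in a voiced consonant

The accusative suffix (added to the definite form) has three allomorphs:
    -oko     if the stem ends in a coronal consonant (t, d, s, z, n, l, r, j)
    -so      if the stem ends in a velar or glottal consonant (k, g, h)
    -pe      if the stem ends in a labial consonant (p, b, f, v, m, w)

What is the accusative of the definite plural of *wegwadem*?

wegwademtelafpe

*wegwadem* — final sound /m/ (a voiced consonant) → -tel → *wegwademtel*.
The plural form *wegwademtel*: final consonant = /l/, voiced → -af → *wegwademtelaf*.
The definite form *wegwademtelaf* — final consonant /f/ (labial) → -pe → *wegwademtelafpe*.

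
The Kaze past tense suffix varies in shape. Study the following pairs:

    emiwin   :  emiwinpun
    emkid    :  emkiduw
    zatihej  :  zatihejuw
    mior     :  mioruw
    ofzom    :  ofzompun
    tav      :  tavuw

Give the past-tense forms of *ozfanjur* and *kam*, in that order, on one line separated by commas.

ozfanjuruw, kampun

Looking at the final consonant of each stem: -pun when the stem ends in a nasal (*emiwin*, *ofzom*); -uw when the stem ends in a non-nasal consonant (*emkid*, *zatihej*, *mior*, *tav*).
Since the final consonant of *ozfanjur* is /r/ (non-nasal), it takes -uw, giving *ozfanjuruw*.
*kam* — final consonant /m/ (a nasal) → -pun → *kampun*.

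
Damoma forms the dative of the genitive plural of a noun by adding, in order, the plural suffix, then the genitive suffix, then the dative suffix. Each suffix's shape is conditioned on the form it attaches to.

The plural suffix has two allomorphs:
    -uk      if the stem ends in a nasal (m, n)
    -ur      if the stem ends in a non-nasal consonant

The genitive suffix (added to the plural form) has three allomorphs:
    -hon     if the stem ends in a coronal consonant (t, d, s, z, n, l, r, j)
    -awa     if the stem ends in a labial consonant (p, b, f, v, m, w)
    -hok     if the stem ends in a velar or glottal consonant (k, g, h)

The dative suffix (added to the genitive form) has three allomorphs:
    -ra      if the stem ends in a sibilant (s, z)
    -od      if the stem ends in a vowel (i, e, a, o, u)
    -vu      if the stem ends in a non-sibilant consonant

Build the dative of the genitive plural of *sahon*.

Since the final consonant of *sahon* is /n/ (a nasal), it takes -uk, giving *sahonuk*.
The plural form *sahonuk*: final consonant = /k/, velar/glottal → -hok → *sahonukhok*.
The genitive form *sahonukhok*: final sound = /k/, a non-sibilant consonant → -vu → *sahonukhokvu*.

sahonukhokvu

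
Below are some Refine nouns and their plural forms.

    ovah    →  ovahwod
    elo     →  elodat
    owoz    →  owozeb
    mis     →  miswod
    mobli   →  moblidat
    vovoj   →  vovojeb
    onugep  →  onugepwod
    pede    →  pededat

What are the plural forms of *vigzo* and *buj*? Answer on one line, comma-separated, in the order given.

vigzodat, bujeb

Looking at the final sound of each stem: -wod when the stem ends in a voiceless consonant (*ovah*, *mis*, *onugep*); -eb when the stem ends in a voiced consonant (*owoz*, *vovoj*); -dat when the stem ends in a vowel (*elo*, *mobli*, *pede*).
*vigzo* — final sound /o/ (a vowel) → -dat → *vigzodat*.
*buj* — final sound /j/ (a voiced consonant) → -eb → *bujeb*.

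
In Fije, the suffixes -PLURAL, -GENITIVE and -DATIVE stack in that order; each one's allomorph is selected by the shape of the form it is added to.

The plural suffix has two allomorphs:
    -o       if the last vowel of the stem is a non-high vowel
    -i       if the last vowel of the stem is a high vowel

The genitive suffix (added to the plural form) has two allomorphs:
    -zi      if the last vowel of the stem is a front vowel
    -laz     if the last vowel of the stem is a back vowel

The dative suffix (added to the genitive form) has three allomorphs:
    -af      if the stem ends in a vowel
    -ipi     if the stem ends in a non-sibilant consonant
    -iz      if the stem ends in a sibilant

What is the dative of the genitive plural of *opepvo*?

The last vowel of *opepvo* is /o/, which is a non-high vowel, so the plural suffix is -o, giving *opepvoo*.
The last vowel of the plural form *opepvoo* is /o/, which is a back vowel, so the genitive suffix is -laz, giving *opepvoolaz*.
The genitive form *opepvoolaz*: final sound = /z/, a sibilant → -iz → *opepvoolaziz*.

opepvoolaziz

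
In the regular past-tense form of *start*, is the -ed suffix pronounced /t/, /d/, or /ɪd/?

The stem *start* ends in /t/ or /d/.
The -ed suffix is realized as /ɪd/ after /t, d/; as /t/ after other voiceless consonants; and as /d/ after other voiced sounds.
So -ed on *start* is pronounced /ɪd/.

/ɪd/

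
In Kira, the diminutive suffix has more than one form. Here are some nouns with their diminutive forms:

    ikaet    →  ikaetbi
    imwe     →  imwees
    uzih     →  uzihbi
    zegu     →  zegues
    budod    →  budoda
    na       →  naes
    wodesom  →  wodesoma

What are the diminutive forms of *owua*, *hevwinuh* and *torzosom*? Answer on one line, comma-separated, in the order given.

The pattern is voicing of the final sound: -bi when the stem ends in a voiceless consonant (*ikaet*, *uzih*); -a when the stem ends in a voiced consonant (*budod*, *wodesom*); -es when the stem ends in a vowel (*imwe*, *zegu*, *na*).
Since the final sound of *owua* is /a/ (a vowel), it takes -es, giving *owuaes*.
*hevwinuh*: final sound = /h/, a voiceless consonant → -bi → *hevwinuhbi*.
The final sound of *torzosom* is /m/, which is a voiced consonant, so the suffix is -a, giving *torzosoma*.

owuaes, hevwinuhbi, torzosoma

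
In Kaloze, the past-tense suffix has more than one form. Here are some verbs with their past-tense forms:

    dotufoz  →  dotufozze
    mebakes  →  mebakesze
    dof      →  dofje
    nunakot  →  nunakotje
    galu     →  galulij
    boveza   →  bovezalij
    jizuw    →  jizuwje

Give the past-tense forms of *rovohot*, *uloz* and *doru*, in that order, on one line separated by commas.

rovohotje, ulozze, dorulij

Looking at the final sound of each stem: -ze when the stem ends in a sibilant (*dotufoz*, *mebakes*); -je when the stem ends in a non-sibilant consonant (*dof*, *nunakot*, *jizuw*); -lij when the stem ends in a vowel (*galu*, *boveza*).
*rovohot*: final sound = /t/, a non-sibilant consonant → -je → *rovohotje*.
Since the final sound of *uloz* is /z/ (a sibilant), it takes -ze, giving *ulozze*.
Since the final sound of *doru* is /u/ (a vowel), it takes -lij, giving *dorulij*.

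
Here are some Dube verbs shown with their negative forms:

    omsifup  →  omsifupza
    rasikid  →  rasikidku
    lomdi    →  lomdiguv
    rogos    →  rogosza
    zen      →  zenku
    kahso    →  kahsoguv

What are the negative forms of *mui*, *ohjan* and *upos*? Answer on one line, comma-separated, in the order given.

The alternation tracks the final sound of the stem — -za when the stem ends in a voiceless consonant (*omsifup*, *rogos*); -ku when the stem ends in a voiced consonant (*rasikid*, *zen*); -guv when the stem ends in a vowel (*lomdi*, *kahso*).
*mui* — final sound /i/ (a vowel) → -guv → *muiguv*.
The final sound of *ohjan* is /n/, which is a voiced consonant, so the suffix is -ku, giving *ohjanku*.
*upos* — final sound /s/ (a voiceless consonant) → -za → *uposza*.

muiguv, ohjanku, uposza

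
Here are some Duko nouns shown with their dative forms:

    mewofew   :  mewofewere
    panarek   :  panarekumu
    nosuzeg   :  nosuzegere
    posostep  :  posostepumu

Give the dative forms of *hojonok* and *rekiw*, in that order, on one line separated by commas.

hojonokumu, rekiwere

The suffix is conditioned by the final consonant: -umu when the stem ends in a voiceless consonant (*panarek*, *posostep*); -ere when the stem ends in a voiced consonant (*mewofew*, *nosuzeg*).
The final consonant of *hojonok* is /k/, which is voiceless, so the suffix is -umu, giving *hojonokumu*.
*rekiw*: final consonant = /w/, voiced → -ere → *rekiwere*.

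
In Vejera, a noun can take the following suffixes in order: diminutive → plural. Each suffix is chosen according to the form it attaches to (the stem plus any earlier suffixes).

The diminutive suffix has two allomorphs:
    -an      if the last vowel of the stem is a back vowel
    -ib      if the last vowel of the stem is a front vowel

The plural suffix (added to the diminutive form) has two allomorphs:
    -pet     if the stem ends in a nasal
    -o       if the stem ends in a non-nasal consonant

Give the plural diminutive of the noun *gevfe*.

gevfeibo

Since the last vowel of *gevfe* is /e/ (a front vowel), it takes -ib, giving *gevfeib*.
The diminutive form *gevfeib*: final consonant = /b/, non-nasal → -o → *gevfeibo*.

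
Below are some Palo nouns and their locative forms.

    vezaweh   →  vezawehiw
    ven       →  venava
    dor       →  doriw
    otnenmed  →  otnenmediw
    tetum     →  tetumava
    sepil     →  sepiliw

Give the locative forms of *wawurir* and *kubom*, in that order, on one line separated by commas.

The pattern is nasality of the final consonant: -ava when the stem ends in a nasal (*ven*, *tetum*); -iw when the stem ends in a non-nasal consonant (*vezaweh*, *dor*, *otnenmed*, *sepil*).
*wawurir*: final consonant = /r/, non-nasal → -iw → *wawuririw*.
*kubom*: final consonant = /m/, a nasal → -ava → *kubomava*.

wawuririw, kubomava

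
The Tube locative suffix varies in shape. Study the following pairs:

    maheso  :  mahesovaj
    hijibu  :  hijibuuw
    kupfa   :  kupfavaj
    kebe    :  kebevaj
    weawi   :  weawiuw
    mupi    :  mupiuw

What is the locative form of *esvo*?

esvovaj

The suffix is conditioned by the last vowel: -uw when the last vowel of the stem is a high vowel (*hijibu*, *weawi*, *mupi*); -vaj when the last vowel of the stem is a non-high vowel (*maheso*, *kupfa*, *kebe*).
Since the last vowel of *esvo* is /o/ (a non-high vowel), it takes -vaj, giving *esvovaj*.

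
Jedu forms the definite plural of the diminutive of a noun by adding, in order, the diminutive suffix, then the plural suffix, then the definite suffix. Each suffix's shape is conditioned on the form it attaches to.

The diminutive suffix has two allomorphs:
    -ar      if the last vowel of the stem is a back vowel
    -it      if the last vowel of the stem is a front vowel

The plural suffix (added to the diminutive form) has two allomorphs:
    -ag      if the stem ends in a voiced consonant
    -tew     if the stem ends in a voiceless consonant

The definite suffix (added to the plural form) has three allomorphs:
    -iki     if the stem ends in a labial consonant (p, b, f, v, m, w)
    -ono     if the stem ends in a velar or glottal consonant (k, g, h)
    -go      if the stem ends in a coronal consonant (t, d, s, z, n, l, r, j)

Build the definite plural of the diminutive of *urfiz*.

*urfiz*: last vowel = /i/, a front vowel → -it → *urfizit*.
The diminutive form *urfizit*: final consonant = /t/, voiceless → -tew → *urfizittew*.
The plural form *urfizittew*: final consonant = /w/, labial → -iki → *urfizittewiki*.

urfizittewiki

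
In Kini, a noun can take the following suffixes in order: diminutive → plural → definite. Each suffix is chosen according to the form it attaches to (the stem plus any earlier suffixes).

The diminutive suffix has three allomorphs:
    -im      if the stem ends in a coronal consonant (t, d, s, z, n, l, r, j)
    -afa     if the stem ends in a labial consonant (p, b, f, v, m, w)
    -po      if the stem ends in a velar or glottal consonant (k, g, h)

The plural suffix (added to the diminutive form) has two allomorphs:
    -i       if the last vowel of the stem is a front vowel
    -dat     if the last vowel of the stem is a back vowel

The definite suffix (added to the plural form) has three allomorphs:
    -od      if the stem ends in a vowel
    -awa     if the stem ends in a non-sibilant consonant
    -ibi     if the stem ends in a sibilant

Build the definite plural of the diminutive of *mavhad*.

mavhadimiod

*mavhad*: final consonant = /d/, coronal → -im → *mavhadim*.
Since the last vowel of the diminutive form *mavhadim* is /i/ (a front vowel), it takes -i, giving *mavhadimi*.
Since the final sound of the plural form *mavhadimi* is /i/ (a vowel), it takes -od, giving *mavhadimiod*.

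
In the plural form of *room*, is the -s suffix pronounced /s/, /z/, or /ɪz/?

The stem *room* ends in a voiced non-sibilant sound.
The plural suffix surfaces as /ɪz/ after sibilants, /s/ after other voiceless consonants, and /z/ after other voiced sounds.
So the plural -s on *room* is pronounced /z/.

/z/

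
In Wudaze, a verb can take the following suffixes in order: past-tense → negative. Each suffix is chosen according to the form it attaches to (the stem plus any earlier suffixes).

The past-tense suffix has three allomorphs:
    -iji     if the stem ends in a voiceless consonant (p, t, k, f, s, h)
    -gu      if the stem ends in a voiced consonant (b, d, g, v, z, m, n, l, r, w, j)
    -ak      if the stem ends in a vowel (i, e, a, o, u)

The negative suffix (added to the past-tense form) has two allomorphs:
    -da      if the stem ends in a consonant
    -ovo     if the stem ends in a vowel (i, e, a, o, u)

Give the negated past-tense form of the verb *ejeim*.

Since the final sound of *ejeim* is /m/ (a voiced consonant), it takes -gu, giving *ejeimgu*.
Since the final sound of the past-tense form *ejeimgu* is /u/ (a vowel), it takes -ovo, giving *ejeimguovo*.

ejeimguovo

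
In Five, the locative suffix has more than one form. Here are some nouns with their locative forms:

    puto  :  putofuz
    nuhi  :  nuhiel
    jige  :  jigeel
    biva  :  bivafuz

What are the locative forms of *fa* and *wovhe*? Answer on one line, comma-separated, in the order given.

The pattern is front/back vowel harmony: -el when the last vowel of the stem is a front vowel (*nuhi*, *jige*); -fuz when the last vowel of the stem is a back vowel (*puto*, *biva*).
Since the last vowel of *fa* is /a/ (a back vowel), it takes -fuz, giving *fafuz*.
The last vowel of *wovhe* is /e/, which is a front vowel, so the suffix is -el, giving *wovheel*.

fafuz, wovheel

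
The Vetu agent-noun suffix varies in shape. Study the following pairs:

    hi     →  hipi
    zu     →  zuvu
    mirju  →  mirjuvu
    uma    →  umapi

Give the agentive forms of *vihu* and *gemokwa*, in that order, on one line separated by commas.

vihuvu, gemokwapi

The alternation tracks the last vowel of the stem — -vu when the last vowel of the stem is a rounded vowel (*zu*, *mirju*); -pi when the last vowel of the stem is an unrounded vowel (*hi*, *uma*).
*vihu* — last vowel /u/ (a rounded vowel) → -vu → *vihuvu*.
*gemokwa*: last vowel = /a/, an unrounded vowel → -pi → *gemokwapi*.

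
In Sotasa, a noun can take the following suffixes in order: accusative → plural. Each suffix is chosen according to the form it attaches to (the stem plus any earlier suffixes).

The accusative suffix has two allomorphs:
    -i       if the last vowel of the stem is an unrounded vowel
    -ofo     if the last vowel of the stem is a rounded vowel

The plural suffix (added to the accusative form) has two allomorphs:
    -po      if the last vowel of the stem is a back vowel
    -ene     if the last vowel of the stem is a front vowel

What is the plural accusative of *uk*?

ukofopo

Since the last vowel of *uk* is /u/ (a rounded vowel), it takes -ofo, giving *ukofo*.
The accusative form *ukofo* — last vowel /o/ (a back vowel) → -po → *ukofopo*.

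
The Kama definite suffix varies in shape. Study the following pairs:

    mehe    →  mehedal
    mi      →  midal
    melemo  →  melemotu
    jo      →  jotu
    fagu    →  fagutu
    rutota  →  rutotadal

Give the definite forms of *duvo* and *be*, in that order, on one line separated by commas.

The suffix is conditioned by the last vowel: -tu when the last vowel of the stem is a rounded vowel (*melemo*, *jo*, *fagu*); -dal when the last vowel of the stem is an unrounded vowel (*mehe*, *mi*, *rutota*).
Since the last vowel of *duvo* is /o/ (a rounded vowel), it takes -tu, giving *duvotu*.
The last vowel of *be* is /e/, which is an unrounded vowel, so the suffix is -dal, giving *bedal*.

duvotu, bedal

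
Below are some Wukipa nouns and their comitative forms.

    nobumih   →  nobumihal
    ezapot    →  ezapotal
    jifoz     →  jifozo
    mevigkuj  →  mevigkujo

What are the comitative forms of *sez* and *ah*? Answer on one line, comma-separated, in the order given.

sezo, ahal

The pattern is voicing of the final consonant: -al when the stem ends in a voiceless consonant (*nobumih*, *ezapot*); -o when the stem ends in a voiced consonant (*jifoz*, *mevigkuj*).
*sez*: final consonant = /z/, voiced → -o → *sezo*.
Since the final consonant of *ah* is /h/ (voiceless), it takes -al, giving *ahal*.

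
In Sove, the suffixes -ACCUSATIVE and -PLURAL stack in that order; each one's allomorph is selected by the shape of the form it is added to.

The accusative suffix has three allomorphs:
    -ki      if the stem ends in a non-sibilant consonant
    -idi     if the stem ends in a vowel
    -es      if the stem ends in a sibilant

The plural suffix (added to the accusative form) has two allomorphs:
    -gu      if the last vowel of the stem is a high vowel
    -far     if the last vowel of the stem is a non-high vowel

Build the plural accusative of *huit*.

*huit* — final sound /t/ (a non-sibilant consonant) → -ki → *huitki*.
The accusative form *huitki* — last vowel /i/ (a high vowel) → -gu → *huitkigu*.

huitkigu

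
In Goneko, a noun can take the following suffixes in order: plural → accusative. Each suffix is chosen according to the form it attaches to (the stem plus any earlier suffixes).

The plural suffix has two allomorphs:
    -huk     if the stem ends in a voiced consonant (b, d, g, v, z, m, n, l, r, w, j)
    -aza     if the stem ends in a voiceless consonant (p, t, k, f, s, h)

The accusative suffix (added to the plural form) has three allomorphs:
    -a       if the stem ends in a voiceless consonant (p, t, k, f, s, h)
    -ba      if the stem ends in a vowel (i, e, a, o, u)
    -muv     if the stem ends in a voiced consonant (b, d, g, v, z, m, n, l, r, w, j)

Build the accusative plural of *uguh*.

*uguh*: final consonant = /h/, voiceless → -aza → *uguhaza*.
Since the final sound of the plural form *uguhaza* is /a/ (a vowel), it takes -ba, giving *uguhazaba*.

uguhazaba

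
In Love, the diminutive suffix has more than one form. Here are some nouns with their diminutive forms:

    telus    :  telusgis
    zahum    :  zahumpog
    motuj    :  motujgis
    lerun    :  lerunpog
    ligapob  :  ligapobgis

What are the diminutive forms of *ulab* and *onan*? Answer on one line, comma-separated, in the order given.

The suffix is conditioned by the final consonant: -pog when the stem ends in a nasal (*zahum*, *lerun*); -gis when the stem ends in a non-nasal consonant (*telus*, *motuj*, *ligapob*).
Since the final consonant of *ulab* is /b/ (non-nasal), it takes -gis, giving *ulabgis*.
*onan* — final consonant /n/ (a nasal) → -pog → *onanpog*.

ulabgis, onanpog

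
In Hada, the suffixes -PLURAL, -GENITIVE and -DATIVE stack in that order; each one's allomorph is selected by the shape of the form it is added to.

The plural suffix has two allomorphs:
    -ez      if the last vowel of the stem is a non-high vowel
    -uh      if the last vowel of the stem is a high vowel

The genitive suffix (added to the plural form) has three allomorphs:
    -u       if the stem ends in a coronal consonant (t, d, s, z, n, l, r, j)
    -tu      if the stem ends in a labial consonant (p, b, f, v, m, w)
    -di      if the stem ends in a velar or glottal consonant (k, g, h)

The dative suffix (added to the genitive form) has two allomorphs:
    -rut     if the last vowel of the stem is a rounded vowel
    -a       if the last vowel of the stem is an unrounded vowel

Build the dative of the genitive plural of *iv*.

*iv*: last vowel = /i/, a high vowel → -uh → *ivuh*.
The plural form *ivuh*: final consonant = /h/, velar/glottal → -di → *ivuhdi*.
The genitive form *ivuhdi*: last vowel = /i/, an unrounded vowel → -a → *ivuhdia*.

ivuhdia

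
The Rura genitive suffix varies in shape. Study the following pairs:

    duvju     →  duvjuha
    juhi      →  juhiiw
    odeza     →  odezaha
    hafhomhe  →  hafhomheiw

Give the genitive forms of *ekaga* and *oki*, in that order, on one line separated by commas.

The pattern is front/back vowel harmony: -iw when the last vowel of the stem is a front vowel (*juhi*, *hafhomhe*); -ha when the last vowel of the stem is a back vowel (*duvju*, *odeza*).
*ekaga*: last vowel = /a/, a back vowel → -ha → *ekagaha*.
*oki*: last vowel = /i/, a front vowel → -iw → *okiiw*.

ekagaha, okiiw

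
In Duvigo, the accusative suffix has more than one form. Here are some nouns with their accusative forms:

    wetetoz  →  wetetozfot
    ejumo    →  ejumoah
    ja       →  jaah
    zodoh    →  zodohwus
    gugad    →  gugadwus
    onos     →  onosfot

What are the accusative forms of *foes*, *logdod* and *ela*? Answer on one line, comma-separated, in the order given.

foesfot, logdodwus, elaah

The suffix is conditioned by the final sound: -fot when the stem ends in a sibilant (*wetetoz*, *onos*); -wus when the stem ends in a non-sibilant consonant (*zodoh*, *gugad*); -ah when the stem ends in a vowel (*ejumo*, *ja*).
Since the final sound of *foes* is /s/ (a sibilant), it takes -fot, giving *foesfot*.
*logdod* — final sound /d/ (a non-sibilant consonant) → -wus → *logdodwus*.
The final sound of *ela* is /a/, which is a vowel, so the suffix is -ah, giving *elaah*.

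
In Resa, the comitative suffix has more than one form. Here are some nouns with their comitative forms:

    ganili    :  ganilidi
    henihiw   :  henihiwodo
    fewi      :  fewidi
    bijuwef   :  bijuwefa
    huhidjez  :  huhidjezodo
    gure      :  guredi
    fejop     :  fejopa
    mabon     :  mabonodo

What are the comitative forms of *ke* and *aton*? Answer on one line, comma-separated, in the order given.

kedi, atonodo

The alternation tracks the final sound of the stem — -a when the stem ends in a voiceless consonant (*bijuwef*, *fejop*); -odo when the stem ends in a voiced consonant (*henihiw*, *huhidjez*, *mabon*); -di when the stem ends in a vowel (*ganili*, *fewi*, *gure*).
The final sound of *ke* is /e/, which is a vowel, so the suffix is -di, giving *kedi*.
*aton* — final sound /n/ (a voiced consonant) → -odo → *atonodo*.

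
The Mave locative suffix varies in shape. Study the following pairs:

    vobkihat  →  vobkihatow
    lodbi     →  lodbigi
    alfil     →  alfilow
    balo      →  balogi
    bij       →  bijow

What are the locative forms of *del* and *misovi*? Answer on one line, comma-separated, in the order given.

The pattern is consonant vs. vowel: -ow when the stem ends in a consonant (*vobkihat*, *alfil*, *bij*); -gi when the stem ends in a vowel (*lodbi*, *balo*).
The final sound of *del* is /l/, which is a consonant, so the suffix is -ow, giving *delow*.
Since the final sound of *misovi* is /i/ (a vowel), it takes -gi, giving *misovigi*.

delow, misovigi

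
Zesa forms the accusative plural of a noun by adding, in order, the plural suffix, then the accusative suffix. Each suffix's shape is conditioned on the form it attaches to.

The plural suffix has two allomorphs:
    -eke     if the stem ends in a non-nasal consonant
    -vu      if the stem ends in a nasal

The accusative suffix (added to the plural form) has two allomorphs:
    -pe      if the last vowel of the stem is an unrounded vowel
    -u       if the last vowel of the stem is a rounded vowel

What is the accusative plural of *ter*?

*ter*: final consonant = /r/, non-nasal → -eke → *tereke*.
The plural form *tereke*: last vowel = /e/, an unrounded vowel → -pe → *terekepe*.

terekepe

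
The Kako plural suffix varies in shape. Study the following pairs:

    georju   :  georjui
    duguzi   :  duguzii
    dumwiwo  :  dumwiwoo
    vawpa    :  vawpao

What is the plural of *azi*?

azii

Looking at the last vowel of each stem: -i when the last vowel of the stem is a high vowel (*georju*, *duguzi*); -o when the last vowel of the stem is a non-high vowel (*dumwiwo*, *vawpa*).
*azi* — last vowel /i/ (a high vowel) → -i → *azii*.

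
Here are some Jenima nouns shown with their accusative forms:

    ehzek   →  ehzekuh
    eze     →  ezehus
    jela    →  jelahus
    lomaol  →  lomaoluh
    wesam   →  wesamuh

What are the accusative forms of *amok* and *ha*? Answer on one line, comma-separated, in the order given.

Looking at the final sound of each stem: -uh when the stem ends in a consonant (*ehzek*, *lomaol*, *wesam*); -hus when the stem ends in a vowel (*eze*, *jela*).
Since the final sound of *amok* is /k/ (a consonant), it takes -uh, giving *amokuh*.
*ha*: final sound = /a/, a vowel → -hus → *hahus*.

amokuh, hahus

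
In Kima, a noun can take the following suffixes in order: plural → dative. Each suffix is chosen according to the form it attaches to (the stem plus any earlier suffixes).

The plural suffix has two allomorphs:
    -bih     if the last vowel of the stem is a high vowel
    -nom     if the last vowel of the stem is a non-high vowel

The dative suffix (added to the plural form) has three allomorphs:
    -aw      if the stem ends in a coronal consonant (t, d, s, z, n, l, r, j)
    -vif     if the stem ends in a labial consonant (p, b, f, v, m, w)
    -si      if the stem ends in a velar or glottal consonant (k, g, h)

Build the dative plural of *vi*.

vibihsi

Since the last vowel of *vi* is /i/ (a high vowel), it takes -bih, giving *vibih*.
The final consonant of the plural form *vibih* is /h/, which is velar/glottal, so the dative suffix is -si, giving *vibihsi*.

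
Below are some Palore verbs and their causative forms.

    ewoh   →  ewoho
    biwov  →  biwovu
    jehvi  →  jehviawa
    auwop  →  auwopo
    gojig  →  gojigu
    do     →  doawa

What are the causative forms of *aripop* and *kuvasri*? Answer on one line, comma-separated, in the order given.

Looking at the final sound of each stem: -o when the stem ends in a voiceless consonant (*ewoh*, *auwop*); -u when the stem ends in a voiced consonant (*biwov*, *gojig*); -awa when the stem ends in a vowel (*jehvi*, *do*).
*aripop*: final sound = /p/, a voiceless consonant → -o → *aripopo*.
*kuvasri*: final sound = /i/, a vowel → -awa → *kuvasriawa*.

aripopo, kuvasriawa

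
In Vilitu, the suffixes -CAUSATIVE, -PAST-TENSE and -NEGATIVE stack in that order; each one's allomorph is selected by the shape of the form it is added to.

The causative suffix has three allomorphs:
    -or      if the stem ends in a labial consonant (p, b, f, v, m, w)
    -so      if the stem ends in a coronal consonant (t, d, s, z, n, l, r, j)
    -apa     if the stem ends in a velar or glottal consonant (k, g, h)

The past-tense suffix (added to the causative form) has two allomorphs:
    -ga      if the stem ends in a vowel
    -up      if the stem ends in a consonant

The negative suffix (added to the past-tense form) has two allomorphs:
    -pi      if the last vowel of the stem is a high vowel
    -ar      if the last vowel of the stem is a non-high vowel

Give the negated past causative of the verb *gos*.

gossogaar

The final consonant of *gos* is /s/, which is coronal, so the causative suffix is -so, giving *gosso*.
The causative form *gosso* — final sound /o/ (a vowel) → -ga → *gossoga*.
The past-tense form *gossoga* — last vowel /a/ (a non-high vowel) → -ar → *gossogaar*.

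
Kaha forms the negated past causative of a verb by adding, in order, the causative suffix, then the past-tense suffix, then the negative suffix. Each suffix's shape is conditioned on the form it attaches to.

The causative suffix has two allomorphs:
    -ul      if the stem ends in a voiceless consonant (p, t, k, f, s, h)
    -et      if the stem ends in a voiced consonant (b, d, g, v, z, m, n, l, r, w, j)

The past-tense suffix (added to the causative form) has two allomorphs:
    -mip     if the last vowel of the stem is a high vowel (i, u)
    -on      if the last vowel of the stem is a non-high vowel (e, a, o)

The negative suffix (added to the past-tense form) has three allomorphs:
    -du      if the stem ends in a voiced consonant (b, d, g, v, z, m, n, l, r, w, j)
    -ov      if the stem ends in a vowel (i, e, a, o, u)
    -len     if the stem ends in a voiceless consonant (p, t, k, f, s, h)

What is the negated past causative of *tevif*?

tevifulmiplen

Since the final consonant of *tevif* is /f/ (voiceless), it takes -ul, giving *teviful*.
The causative form *teviful*: last vowel = /u/, a high vowel → -mip → *tevifulmip*.
The past-tense form *tevifulmip*: final sound = /p/, a voiceless consonant → -len → *tevifulmiplen*.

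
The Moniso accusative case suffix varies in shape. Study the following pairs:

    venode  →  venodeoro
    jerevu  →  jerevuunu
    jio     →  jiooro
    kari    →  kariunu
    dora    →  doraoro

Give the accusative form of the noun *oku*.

okuunu

The pattern is height harmony: -unu when the last vowel of the stem is a high vowel (*jerevu*, *kari*); -oro when the last vowel of the stem is a non-high vowel (*venode*, *jio*, *dora*).
*oku*: last vowel = /u/, a high vowel → -unu → *okuunu*.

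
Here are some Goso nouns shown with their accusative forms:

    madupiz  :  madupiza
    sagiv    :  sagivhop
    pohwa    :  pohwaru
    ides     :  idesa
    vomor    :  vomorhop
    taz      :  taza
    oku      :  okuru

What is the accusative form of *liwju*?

The alternation tracks the final sound of the stem — -a when the stem ends in a sibilant (*madupiz*, *ides*, *taz*); -hop when the stem ends in a non-sibilant consonant (*sagiv*, *vomor*); -ru when the stem ends in a vowel (*pohwa*, *oku*).
The final sound of *liwju* is /u/, which is a vowel, so the suffix is -ru, giving *liwjuru*.

liwjuru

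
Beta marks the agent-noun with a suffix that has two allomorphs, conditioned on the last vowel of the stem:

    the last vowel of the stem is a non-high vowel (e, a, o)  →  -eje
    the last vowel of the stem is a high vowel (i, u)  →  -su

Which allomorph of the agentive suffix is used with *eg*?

*eg*: last vowel = /e/, a non-high vowel → -eje.

-eje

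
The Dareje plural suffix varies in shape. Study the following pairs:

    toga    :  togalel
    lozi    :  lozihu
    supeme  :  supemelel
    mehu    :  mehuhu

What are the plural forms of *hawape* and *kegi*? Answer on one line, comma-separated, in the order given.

hawapelel, kegihu

Looking at the last vowel of each stem: -hu when the last vowel of the stem is a high vowel (*lozi*, *mehu*); -lel when the last vowel of the stem is a non-high vowel (*toga*, *supeme*).
*hawape* — last vowel /e/ (a non-high vowel) → -lel → *hawapelel*.
*kegi* — last vowel /i/ (a high vowel) → -hu → *kegihu*.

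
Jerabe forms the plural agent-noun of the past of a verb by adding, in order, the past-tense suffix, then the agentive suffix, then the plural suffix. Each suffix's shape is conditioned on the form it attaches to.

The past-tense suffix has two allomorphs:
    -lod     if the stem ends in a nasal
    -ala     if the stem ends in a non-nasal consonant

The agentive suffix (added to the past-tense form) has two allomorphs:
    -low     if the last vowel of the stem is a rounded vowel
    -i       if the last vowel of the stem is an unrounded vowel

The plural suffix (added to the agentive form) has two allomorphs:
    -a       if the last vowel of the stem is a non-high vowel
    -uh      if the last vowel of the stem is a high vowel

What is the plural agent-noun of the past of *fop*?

Since the final consonant of *fop* is /p/ (non-nasal), it takes -ala, giving *fopala*.
Since the last vowel of the past-tense form *fopala* is /a/ (an unrounded vowel), it takes -i, giving *fopalai*.
The agentive form *fopalai* — last vowel /i/ (a high vowel) → -uh → *fopalaiuh*.

fopalaiuh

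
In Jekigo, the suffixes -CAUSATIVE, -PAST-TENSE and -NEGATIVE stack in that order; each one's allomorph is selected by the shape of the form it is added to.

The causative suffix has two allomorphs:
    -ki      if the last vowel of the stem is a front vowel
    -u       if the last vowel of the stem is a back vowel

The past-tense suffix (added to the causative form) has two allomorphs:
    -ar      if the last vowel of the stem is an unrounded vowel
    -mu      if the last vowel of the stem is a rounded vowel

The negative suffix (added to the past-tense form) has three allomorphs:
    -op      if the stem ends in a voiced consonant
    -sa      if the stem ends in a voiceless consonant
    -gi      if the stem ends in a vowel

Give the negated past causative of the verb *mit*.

mitkiarop

*mit*: last vowel = /i/, a front vowel → -ki → *mitki*.
Since the last vowel of the causative form *mitki* is /i/ (an unrounded vowel), it takes -ar, giving *mitkiar*.
The past-tense form *mitkiar*: final sound = /r/, a voiced consonant → -op → *mitkiarop*.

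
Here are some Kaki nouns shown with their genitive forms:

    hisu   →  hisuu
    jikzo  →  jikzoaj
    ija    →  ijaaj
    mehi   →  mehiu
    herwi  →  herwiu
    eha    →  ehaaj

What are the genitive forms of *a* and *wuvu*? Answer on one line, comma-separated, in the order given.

Looking at the last vowel of each stem: -u when the last vowel of the stem is a high vowel (*hisu*, *mehi*, *herwi*); -aj when the last vowel of the stem is a non-high vowel (*jikzo*, *ija*, *eha*).
*a* — last vowel /a/ (a non-high vowel) → -aj → *aaj*.
Since the last vowel of *wuvu* is /u/ (a high vowel), it takes -u, giving *wuvuu*.

aaj, wuvuu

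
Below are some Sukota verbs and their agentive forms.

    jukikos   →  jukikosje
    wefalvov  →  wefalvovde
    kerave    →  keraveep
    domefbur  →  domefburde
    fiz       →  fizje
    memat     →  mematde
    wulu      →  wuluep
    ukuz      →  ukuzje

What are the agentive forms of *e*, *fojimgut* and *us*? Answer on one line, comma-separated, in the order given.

The pattern is sibilance of the final sound: -je when the stem ends in a sibilant (*jukikos*, *fiz*, *ukuz*); -de when the stem ends in a non-sibilant consonant (*wefalvov*, *domefbur*, *memat*); -ep when the stem ends in a vowel (*kerave*, *wulu*).
*e*: final sound = /e/, a vowel → -ep → *eep*.
*fojimgut* — final sound /t/ (a non-sibilant consonant) → -de → *fojimgutde*.
The final sound of *us* is /s/, which is a sibilant, so the suffix is -je, giving *usje*.

eep, fojimgutde, usje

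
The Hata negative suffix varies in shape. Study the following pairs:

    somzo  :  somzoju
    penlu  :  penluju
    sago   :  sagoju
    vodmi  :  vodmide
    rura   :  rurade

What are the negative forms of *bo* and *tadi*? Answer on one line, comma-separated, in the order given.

The suffix is conditioned by the last vowel: -ju when the last vowel of the stem is a rounded vowel (*somzo*, *penlu*, *sago*); -de when the last vowel of the stem is an unrounded vowel (*vodmi*, *rura*).
*bo*: last vowel = /o/, a rounded vowel → -ju → *boju*.
The last vowel of *tadi* is /i/, which is an unrounded vowel, so the suffix is -de, giving *tadide*.

boju, tadide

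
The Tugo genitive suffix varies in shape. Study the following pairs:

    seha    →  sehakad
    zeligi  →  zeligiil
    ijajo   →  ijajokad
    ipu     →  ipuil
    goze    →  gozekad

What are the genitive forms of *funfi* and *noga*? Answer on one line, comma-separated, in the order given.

funfiil, nogakad

The pattern is height harmony: -il when the last vowel of the stem is a high vowel (*zeligi*, *ipu*); -kad when the last vowel of the stem is a non-high vowel (*seha*, *ijajo*, *goze*).
The last vowel of *funfi* is /i/, which is a high vowel, so the suffix is -il, giving *funfiil*.
*noga* — last vowel /a/ (a non-high vowel) → -kad → *nogakad*.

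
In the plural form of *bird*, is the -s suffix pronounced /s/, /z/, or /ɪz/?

/z/

The stem *bird* ends in a voiced non-sibilant sound.
The plural suffix surfaces as /ɪz/ after sibilants, /s/ after other voiceless consonants, and /z/ after other voiced sounds.
So the plural -s on *bird* is pronounced /z/.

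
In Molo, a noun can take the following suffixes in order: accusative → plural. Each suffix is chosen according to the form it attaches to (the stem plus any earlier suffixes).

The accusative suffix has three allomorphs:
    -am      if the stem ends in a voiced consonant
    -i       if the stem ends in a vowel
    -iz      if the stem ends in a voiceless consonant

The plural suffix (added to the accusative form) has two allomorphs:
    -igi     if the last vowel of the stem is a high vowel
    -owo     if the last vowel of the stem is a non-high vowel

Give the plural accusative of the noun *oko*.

okoiigi

*oko* — final sound /o/ (a vowel) → -i → *okoi*.
The accusative form *okoi* — last vowel /i/ (a high vowel) → -igi → *okoiigi*.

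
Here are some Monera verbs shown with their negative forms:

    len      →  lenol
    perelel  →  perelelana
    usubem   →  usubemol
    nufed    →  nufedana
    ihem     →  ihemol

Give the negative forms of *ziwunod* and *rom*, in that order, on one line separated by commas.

The alternation tracks the final consonant of the stem — -ol when the stem ends in a nasal (*len*, *usubem*, *ihem*); -ana when the stem ends in a non-nasal consonant (*perelel*, *nufed*).
The final consonant of *ziwunod* is /d/, which is non-nasal, so the suffix is -ana, giving *ziwunodana*.
Since the final consonant of *rom* is /m/ (a nasal), it takes -ol, giving *romol*.

ziwunodana, romol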